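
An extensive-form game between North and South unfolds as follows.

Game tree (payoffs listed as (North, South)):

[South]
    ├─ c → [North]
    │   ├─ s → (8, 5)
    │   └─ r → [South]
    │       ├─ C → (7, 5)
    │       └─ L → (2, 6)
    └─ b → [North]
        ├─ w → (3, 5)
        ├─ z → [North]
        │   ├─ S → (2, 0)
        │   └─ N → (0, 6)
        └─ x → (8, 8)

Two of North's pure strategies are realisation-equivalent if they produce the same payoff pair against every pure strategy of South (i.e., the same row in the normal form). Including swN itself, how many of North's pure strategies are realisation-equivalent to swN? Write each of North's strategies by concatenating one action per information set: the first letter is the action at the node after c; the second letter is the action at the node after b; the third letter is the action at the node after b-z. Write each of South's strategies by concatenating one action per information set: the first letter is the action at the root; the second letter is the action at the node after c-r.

2

Row for swN (columns cC, cL, bC, bL): (8,5) (8,5) (3,5) (3,5).
Under swN, North's choice at the node after b-z can never be reached regardless of what South does, so varying those choices leaves every outcome unchanged.
Holding the reachable choices fixed and varying the unreachable one freely already gives 2 equivalent strategies.
No other strategy reproduces this row, so those 2 are the full class: swS, swN.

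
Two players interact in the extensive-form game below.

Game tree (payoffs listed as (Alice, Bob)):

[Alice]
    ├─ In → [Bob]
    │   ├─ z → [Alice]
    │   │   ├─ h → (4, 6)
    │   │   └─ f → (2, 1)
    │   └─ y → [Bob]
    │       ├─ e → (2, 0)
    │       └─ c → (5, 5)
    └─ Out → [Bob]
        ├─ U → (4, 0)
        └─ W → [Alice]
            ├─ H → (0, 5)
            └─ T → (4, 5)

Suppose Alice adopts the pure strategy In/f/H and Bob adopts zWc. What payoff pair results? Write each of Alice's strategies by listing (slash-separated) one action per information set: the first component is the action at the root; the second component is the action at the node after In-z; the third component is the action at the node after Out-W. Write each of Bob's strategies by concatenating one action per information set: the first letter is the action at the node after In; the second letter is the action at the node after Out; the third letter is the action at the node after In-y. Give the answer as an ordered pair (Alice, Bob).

(2, 1)

Trace the play path from the root:
  Alice plays In
  Bob plays z at [In]
  Alice plays f at [In-z]
→ terminal payoff (2, 1).
(Alice's choice at the node after Out-W is never reached on this path, so it doesn't affect the outcome.)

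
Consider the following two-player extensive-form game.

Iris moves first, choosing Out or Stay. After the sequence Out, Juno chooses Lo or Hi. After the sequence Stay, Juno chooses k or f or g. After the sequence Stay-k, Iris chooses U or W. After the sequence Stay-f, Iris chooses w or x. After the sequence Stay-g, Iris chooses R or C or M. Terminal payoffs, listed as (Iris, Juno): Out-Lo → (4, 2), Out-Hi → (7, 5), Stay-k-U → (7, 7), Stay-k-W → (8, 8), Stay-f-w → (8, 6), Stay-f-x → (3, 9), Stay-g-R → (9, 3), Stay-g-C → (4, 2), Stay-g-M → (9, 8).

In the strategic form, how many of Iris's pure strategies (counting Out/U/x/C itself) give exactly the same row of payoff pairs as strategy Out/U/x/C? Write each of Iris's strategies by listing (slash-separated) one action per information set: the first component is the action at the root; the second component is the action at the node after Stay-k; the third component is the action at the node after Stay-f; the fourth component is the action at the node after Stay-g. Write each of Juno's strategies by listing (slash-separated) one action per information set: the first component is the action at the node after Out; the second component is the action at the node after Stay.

Row for Out/U/x/C (columns Lo/k, Lo/f, Lo/g, Hi/k, Hi/f, Hi/g): (4,2) (4,2) (4,2) (7,5) (7,5) (7,5).
Under Out/U/x/C, Iris's choice at the node after Stay-k and at the node after Stay-f and at the node after Stay-g can never be reached regardless of what Juno does, so varying those choices leaves every outcome unchanged.
Holding the reachable choices fixed and varying the unreachable ones freely already gives 2 × 2 × 3 = 12 equivalent strategies.
No other strategy reproduces this row, so those 12 are the full class: Out/U/w/R, Out/U/w/C, Out/U/w/M, Out/U/x/R, Out/U/x/C, Out/U/x/M, Out/W/w/R, Out/W/w/C, Out/W/w/M, Out/W/x/R, Out/W/x/C, Out/W/x/M.

12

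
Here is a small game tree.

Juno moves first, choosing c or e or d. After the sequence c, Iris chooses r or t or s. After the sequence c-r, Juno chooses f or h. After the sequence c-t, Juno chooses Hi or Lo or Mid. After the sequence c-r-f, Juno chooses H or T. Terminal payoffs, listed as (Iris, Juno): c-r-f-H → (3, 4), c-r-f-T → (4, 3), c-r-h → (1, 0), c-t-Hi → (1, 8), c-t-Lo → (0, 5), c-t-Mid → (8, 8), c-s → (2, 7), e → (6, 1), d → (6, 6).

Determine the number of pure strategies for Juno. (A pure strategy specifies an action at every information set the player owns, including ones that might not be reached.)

Juno owns the root with actions {c, e, d} — three choices.
Juno owns the node after c-r with actions {f, h} — two choices.
Juno owns the node after c-t with actions {Hi, Lo, Mid} — three choices.
Juno owns the node after c-r-f with actions {H, T} — two choices.
A pure strategy fixes one action at each information set independently, so the count is the product 3 × 2 × 3 × 2 = 36.
(For reference, Iris has 3 pure strategies, giving a 36×3 normal-form matrix.)

36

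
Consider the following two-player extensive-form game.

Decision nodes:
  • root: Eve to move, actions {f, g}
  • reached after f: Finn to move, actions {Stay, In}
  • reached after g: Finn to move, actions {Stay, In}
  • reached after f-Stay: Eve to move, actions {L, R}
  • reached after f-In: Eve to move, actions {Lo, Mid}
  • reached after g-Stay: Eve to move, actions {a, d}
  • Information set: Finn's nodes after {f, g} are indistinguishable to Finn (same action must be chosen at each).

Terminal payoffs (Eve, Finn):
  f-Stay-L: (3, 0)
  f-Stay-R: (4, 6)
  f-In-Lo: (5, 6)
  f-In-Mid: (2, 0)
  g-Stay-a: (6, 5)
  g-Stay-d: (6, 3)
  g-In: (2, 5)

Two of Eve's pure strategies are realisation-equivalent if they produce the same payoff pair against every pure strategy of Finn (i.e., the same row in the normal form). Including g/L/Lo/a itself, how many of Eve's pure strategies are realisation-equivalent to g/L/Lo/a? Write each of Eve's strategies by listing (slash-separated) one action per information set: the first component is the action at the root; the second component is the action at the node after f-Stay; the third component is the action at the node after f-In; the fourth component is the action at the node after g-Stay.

4

Row for g/L/Lo/a (columns Stay, In): (6,5) (2,5).
Under g/L/Lo/a, Eve's choice at the node after f-Stay and at the node after f-In can never be reached regardless of what Finn does, so varying those choices leaves every outcome unchanged.
Holding the reachable choices fixed and varying the unreachable ones freely already gives 2 × 2 = 4 equivalent strategies.
No other strategy reproduces this row, so those 4 are the full class: g/L/Lo/a, g/L/Mid/a, g/R/Lo/a, g/R/Mid/a.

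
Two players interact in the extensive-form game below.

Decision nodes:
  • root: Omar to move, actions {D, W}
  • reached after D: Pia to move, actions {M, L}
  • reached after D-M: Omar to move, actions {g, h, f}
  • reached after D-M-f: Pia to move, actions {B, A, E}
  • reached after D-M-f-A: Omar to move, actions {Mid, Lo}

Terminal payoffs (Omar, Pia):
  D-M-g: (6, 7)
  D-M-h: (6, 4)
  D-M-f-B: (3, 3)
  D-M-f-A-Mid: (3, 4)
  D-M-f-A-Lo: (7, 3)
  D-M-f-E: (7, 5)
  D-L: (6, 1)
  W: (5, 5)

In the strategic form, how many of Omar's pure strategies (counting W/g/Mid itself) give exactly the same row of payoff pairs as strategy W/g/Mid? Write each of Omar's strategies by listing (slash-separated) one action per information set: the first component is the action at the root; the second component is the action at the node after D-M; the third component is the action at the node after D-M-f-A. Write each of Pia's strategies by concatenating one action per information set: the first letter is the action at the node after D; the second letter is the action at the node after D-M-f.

Row for W/g/Mid (columns MB, MA, ME, LB, LA, LE): (5,5) (5,5) (5,5) (5,5) (5,5) (5,5).
Under W/g/Mid, Omar's choice at the node after D-M and at the node after D-M-f-A can never be reached regardless of what Pia does, so varying those choices leaves every outcome unchanged.
Holding the reachable choices fixed and varying the unreachable ones freely already gives 3 × 2 = 6 equivalent strategies.
No other strategy reproduces this row, so those 6 are the full class: W/g/Mid, W/g/Lo, W/h/Mid, W/h/Lo, W/f/Mid, W/f/Lo.

6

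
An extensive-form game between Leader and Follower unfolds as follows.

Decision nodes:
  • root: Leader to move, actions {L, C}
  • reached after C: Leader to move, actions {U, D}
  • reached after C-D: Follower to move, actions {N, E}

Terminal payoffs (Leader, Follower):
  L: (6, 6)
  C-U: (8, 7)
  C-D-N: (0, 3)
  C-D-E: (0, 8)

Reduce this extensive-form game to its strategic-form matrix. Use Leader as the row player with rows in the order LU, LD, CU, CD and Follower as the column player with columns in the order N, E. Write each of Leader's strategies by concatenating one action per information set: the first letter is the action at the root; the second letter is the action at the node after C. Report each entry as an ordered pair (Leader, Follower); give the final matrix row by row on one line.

LU: (6,6) (6,6) | LD: (6,6) (6,6) | CU: (8,7) (8,7) | CD: (0,3) (0,8)

Row LU: N→(6,6), E→(6,6)
Row LD: N→(6,6), E→(6,6)
Row CU: N→(8,7), E→(8,7)
Row CD: N→(0,3), E→(0,8)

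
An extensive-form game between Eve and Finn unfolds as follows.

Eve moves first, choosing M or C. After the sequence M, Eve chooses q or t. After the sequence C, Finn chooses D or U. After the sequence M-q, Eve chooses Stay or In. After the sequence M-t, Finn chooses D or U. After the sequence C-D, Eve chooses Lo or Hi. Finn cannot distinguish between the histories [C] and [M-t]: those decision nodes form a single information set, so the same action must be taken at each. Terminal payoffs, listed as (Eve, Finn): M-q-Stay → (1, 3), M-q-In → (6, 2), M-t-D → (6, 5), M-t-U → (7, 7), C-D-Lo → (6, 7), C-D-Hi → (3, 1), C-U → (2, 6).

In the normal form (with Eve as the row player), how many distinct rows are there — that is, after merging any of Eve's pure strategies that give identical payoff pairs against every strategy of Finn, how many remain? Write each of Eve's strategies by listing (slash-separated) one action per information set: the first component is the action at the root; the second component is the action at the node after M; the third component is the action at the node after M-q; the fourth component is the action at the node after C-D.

5

Eve has 16 pure strategies: M/q/Stay/Lo, M/q/Stay/Hi, M/q/In/Lo, M/q/In/Hi, M/t/Stay/Lo, M/t/Stay/Hi, M/t/In/Lo, M/t/In/Hi, C/q/Stay/Lo, C/q/Stay/Hi, C/q/In/Lo, C/q/In/Hi, C/t/Stay/Lo, C/t/Stay/Hi, C/t/In/Lo, C/t/In/Hi. Columns: D, U.
{M/q/Stay/Lo, M/q/Stay/Hi} → row (1,3) (1,3)
{M/q/In/Lo, M/q/In/Hi} → row (6,2) (6,2)
{M/t/Stay/Lo, M/t/Stay/Hi, M/t/In/Lo, M/t/In/Hi} → row (6,5) (7,7)
{C/q/Stay/Lo, C/q/In/Lo, C/t/Stay/Lo, C/t/In/Lo} → row (6,7) (2,6)
{C/q/Stay/Hi, C/q/In/Hi, C/t/Stay/Hi, C/t/In/Hi} → row (3,1) (2,6)
That's 5 distinct rows out of 16 strategies.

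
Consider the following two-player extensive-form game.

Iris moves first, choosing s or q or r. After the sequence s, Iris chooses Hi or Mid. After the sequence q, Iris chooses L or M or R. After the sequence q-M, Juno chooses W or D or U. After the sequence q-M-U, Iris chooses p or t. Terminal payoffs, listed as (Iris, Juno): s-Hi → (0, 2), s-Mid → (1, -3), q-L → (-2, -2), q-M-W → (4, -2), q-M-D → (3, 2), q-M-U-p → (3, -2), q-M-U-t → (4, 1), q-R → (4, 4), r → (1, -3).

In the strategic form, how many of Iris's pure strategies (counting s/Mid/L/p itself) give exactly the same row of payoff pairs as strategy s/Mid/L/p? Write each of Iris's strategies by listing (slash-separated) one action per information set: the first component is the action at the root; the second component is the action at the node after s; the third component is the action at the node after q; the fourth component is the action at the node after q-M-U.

18

Row for s/Mid/L/p (columns W, D, U): (1,-3) (1,-3) (1,-3).
Under s/Mid/L/p, Iris's choice at the node after q and at the node after q-M-U can never be reached regardless of what Juno does, so varying those choices leaves every outcome unchanged.
Holding the reachable choices fixed and varying the unreachable ones freely already gives 3 × 2 = 6 equivalent strategies.
Checking the remaining rows, r/Hi/L/p, r/Hi/L/t, r/Hi/M/p, r/Hi/M/t, r/Hi/R/p, r/Hi/R/t, r/Mid/L/p, r/Mid/L/t, r/Mid/M/p, r/Mid/M/t, r/Mid/R/p, r/Mid/R/t also happen to give the same payoffs in every column, bringing the total to 18: s/Mid/L/p, s/Mid/L/t, s/Mid/M/p, s/Mid/M/t, s/Mid/R/p, s/Mid/R/t, r/Hi/L/p, r/Hi/L/t, r/Hi/M/p, r/Hi/M/t, r/Hi/R/p, r/Hi/R/t, r/Mid/L/p, r/Mid/L/t, r/Mid/M/p, r/Mid/M/t, r/Mid/R/p, r/Mid/R/t.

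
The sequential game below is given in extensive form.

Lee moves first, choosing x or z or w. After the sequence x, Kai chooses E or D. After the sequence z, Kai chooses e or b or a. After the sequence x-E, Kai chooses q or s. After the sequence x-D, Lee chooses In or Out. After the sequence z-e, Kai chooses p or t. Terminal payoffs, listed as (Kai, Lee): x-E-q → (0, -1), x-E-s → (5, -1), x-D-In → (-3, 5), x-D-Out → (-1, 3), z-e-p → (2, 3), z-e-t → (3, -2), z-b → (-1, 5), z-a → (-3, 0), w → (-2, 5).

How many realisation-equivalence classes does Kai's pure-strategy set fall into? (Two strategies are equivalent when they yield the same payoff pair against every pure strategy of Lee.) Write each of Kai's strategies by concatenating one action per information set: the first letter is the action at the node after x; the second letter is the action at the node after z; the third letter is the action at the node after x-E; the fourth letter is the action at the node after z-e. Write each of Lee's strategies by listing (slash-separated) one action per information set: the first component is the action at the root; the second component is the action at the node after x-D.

Kai has 24 pure strategies: Eeqp, Eeqt, Eesp, Eest, Ebqp, Ebqt, Ebsp, Ebst, Eaqp, Eaqt, Easp, East, Deqp, Deqt, Desp, Dest, Dbqp, Dbqt, Dbsp, Dbst, Daqp, Daqt, Dasp, Dast. Columns: x/In, x/Out, z/In, z/Out, w/In, w/Out.
{Eeqp} → row (0,-1) (0,-1) (2,3) (2,3) (-2,5) (-2,5)
{Eeqt} → row (0,-1) (0,-1) (3,-2) (3,-2) (-2,5) (-2,5)
{Eesp} → row (5,-1) (5,-1) (2,3) (2,3) (-2,5) (-2,5)
{Eest} → row (5,-1) (5,-1) (3,-2) (3,-2) (-2,5) (-2,5)
{Ebqp, Ebqt} → row (0,-1) (0,-1) (-1,5) (-1,5) (-2,5) (-2,5)
{Ebsp, Ebst} → row (5,-1) (5,-1) (-1,5) (-1,5) (-2,5) (-2,5)
{Eaqp, Eaqt} → row (0,-1) (0,-1) (-3,0) (-3,0) (-2,5) (-2,5)
{Easp, East} → row (5,-1) (5,-1) (-3,0) (-3,0) (-2,5) (-2,5)
{Deqp, Desp} → row (-3,5) (-1,3) (2,3) (2,3) (-2,5) (-2,5)
{Deqt, Dest} → row (-3,5) (-1,3) (3,-2) (3,-2) (-2,5) (-2,5)
{Dbqp, Dbqt, Dbsp, Dbst} → row (-3,5) (-1,3) (-1,5) (-1,5) (-2,5) (-2,5)
{Daqp, Daqt, Dasp, Dast} → row (-3,5) (-1,3) (-3,0) (-3,0) (-2,5) (-2,5)
That's 12 distinct rows out of 24 strategies.

12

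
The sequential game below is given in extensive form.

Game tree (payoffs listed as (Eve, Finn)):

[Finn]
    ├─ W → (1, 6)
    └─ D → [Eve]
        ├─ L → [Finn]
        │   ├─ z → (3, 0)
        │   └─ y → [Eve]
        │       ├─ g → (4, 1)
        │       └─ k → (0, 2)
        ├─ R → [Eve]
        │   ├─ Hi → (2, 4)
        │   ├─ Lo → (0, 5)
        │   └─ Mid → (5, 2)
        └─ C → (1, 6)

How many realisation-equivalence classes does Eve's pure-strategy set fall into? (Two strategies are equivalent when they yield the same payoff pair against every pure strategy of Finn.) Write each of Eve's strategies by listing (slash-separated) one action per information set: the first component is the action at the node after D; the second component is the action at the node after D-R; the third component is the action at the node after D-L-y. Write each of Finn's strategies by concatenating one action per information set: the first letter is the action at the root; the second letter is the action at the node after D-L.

Eve has 18 pure strategies: L/Hi/g, L/Hi/k, L/Lo/g, L/Lo/k, L/Mid/g, L/Mid/k, R/Hi/g, R/Hi/k, R/Lo/g, R/Lo/k, R/Mid/g, R/Mid/k, C/Hi/g, C/Hi/k, C/Lo/g, C/Lo/k, C/Mid/g, C/Mid/k. Columns: Wz, Wy, Dz, Dy.
{L/Hi/g, L/Lo/g, L/Mid/g} → row (1,6) (1,6) (3,0) (4,1)
{L/Hi/k, L/Lo/k, L/Mid/k} → row (1,6) (1,6) (3,0) (0,2)
{R/Hi/g, R/Hi/k} → row (1,6) (1,6) (2,4) (2,4)
{R/Lo/g, R/Lo/k} → row (1,6) (1,6) (0,5) (0,5)
{R/Mid/g, R/Mid/k} → row (1,6) (1,6) (5,2) (5,2)
{C/Hi/g, C/Hi/k, C/Lo/g, C/Lo/k, C/Mid/g, C/Mid/k} → row (1,6) (1,6) (1,6) (1,6)
That's 6 distinct rows out of 18 strategies.

6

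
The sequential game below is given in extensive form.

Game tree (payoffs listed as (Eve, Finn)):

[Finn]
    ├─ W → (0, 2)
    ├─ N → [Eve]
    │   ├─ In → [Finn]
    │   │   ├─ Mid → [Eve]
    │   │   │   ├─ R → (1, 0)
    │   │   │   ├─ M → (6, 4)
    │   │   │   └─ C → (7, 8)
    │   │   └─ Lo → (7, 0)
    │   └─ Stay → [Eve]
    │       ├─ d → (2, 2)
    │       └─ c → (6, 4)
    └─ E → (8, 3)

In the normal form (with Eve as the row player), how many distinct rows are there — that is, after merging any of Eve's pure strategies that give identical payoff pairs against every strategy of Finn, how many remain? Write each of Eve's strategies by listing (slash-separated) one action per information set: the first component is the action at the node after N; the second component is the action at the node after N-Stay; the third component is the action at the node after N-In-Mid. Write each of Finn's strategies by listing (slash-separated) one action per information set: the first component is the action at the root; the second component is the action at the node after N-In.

Eve has 12 pure strategies: In/d/R, In/d/M, In/d/C, In/c/R, In/c/M, In/c/C, Stay/d/R, Stay/d/M, Stay/d/C, Stay/c/R, Stay/c/M, Stay/c/C. Columns: W/Mid, W/Lo, N/Mid, N/Lo, E/Mid, E/Lo.
{In/d/R, In/c/R} → row (0,2) (0,2) (1,0) (7,0) (8,3) (8,3)
{In/d/M, In/c/M} → row (0,2) (0,2) (6,4) (7,0) (8,3) (8,3)
{In/d/C, In/c/C} → row (0,2) (0,2) (7,8) (7,0) (8,3) (8,3)
{Stay/d/R, Stay/d/M, Stay/d/C} → row (0,2) (0,2) (2,2) (2,2) (8,3) (8,3)
{Stay/c/R, Stay/c/M, Stay/c/C} → row (0,2) (0,2) (6,4) (6,4) (8,3) (8,3)
That's 5 distinct rows out of 12 strategies.

5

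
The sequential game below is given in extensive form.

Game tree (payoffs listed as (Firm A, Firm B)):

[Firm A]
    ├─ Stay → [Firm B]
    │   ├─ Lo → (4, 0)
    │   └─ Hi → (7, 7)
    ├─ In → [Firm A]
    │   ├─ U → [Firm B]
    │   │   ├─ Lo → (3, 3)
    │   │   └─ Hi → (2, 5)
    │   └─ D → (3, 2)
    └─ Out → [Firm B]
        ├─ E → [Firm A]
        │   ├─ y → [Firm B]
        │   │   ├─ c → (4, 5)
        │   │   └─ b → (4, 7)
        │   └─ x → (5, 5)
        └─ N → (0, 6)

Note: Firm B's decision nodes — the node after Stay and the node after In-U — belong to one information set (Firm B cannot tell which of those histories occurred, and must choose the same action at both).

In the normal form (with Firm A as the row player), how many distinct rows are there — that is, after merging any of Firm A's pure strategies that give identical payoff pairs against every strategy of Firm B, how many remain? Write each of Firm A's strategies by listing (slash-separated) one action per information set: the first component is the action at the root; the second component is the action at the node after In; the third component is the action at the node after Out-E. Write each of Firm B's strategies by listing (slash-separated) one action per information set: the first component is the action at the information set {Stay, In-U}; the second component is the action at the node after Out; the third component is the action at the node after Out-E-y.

5

Firm A has 12 pure strategies: Stay/U/y, Stay/U/x, Stay/D/y, Stay/D/x, In/U/y, In/U/x, In/D/y, In/D/x, Out/U/y, Out/U/x, Out/D/y, Out/D/x. Columns: Lo/E/c, Lo/E/b, Lo/N/c, Lo/N/b, Hi/E/c, Hi/E/b, Hi/N/c, Hi/N/b.
{Stay/U/y, Stay/U/x, Stay/D/y, Stay/D/x} → row (4,0) (4,0) (4,0) (4,0) (7,7) (7,7) (7,7) (7,7)
{In/U/y, In/U/x} → row (3,3) (3,3) (3,3) (3,3) (2,5) (2,5) (2,5) (2,5)
{In/D/y, In/D/x} → row (3,2) (3,2) (3,2) (3,2) (3,2) (3,2) (3,2) (3,2)
{Out/U/y, Out/D/y} → row (4,5) (4,7) (0,6) (0,6) (4,5) (4,7) (0,6) (0,6)
{Out/U/x, Out/D/x} → row (5,5) (5,5) (0,6) (0,6) (5,5) (5,5) (0,6) (0,6)
That's 5 distinct rows out of 12 strategies.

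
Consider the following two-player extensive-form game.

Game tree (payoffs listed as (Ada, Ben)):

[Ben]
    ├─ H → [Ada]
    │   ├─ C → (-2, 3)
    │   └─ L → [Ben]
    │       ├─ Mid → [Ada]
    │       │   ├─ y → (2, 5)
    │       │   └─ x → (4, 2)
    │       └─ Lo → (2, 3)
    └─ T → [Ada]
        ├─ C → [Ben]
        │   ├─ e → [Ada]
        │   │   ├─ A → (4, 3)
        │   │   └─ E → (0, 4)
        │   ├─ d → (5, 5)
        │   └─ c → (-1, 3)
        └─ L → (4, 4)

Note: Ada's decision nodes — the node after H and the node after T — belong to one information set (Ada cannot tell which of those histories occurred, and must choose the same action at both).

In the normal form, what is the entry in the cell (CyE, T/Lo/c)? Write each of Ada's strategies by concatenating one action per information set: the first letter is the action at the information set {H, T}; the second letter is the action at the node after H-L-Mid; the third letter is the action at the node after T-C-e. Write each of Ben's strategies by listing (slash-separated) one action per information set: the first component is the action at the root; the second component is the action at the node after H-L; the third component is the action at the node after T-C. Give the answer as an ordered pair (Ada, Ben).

(-1, 3)

Trace the play path from the root:
  Ben plays T
  Ada plays C at [T]
  Ben plays c at [T-C]
→ terminal payoff (-1, 3).
(Ada's choice at the node after H-L-Mid is never reached on this path, so it doesn't affect the outcome.)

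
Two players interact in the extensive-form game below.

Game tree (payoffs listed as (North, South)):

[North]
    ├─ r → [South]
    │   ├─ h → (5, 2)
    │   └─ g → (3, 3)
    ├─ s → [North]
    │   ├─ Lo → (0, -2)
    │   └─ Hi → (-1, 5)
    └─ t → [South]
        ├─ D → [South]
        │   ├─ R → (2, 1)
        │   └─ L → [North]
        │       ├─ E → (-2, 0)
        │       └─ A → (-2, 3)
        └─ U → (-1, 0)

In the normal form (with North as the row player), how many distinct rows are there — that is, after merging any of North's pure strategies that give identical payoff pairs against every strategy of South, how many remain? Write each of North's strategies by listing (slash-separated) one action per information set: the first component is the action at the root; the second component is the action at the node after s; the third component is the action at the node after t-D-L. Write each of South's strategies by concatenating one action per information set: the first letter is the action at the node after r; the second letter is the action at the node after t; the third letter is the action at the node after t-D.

North has 12 pure strategies: r/Lo/E, r/Lo/A, r/Hi/E, r/Hi/A, s/Lo/E, s/Lo/A, s/Hi/E, s/Hi/A, t/Lo/E, t/Lo/A, t/Hi/E, t/Hi/A. Columns: hDR, hDL, hUR, hUL, gDR, gDL, gUR, gUL.
{r/Lo/E, r/Lo/A, r/Hi/E, r/Hi/A} → row (5,2) (5,2) (5,2) (5,2) (3,3) (3,3) (3,3) (3,3)
{s/Lo/E, s/Lo/A} → row (0,-2) (0,-2) (0,-2) (0,-2) (0,-2) (0,-2) (0,-2) (0,-2)
{s/Hi/E, s/Hi/A} → row (-1,5) (-1,5) (-1,5) (-1,5) (-1,5) (-1,5) (-1,5) (-1,5)
{t/Lo/E, t/Hi/E} → row (2,1) (-2,0) (-1,0) (-1,0) (2,1) (-2,0) (-1,0) (-1,0)
{t/Lo/A, t/Hi/A} → row (2,1) (-2,3) (-1,0) (-1,0) (2,1) (-2,3) (-1,0) (-1,0)
That's 5 distinct rows out of 12 strategies.

5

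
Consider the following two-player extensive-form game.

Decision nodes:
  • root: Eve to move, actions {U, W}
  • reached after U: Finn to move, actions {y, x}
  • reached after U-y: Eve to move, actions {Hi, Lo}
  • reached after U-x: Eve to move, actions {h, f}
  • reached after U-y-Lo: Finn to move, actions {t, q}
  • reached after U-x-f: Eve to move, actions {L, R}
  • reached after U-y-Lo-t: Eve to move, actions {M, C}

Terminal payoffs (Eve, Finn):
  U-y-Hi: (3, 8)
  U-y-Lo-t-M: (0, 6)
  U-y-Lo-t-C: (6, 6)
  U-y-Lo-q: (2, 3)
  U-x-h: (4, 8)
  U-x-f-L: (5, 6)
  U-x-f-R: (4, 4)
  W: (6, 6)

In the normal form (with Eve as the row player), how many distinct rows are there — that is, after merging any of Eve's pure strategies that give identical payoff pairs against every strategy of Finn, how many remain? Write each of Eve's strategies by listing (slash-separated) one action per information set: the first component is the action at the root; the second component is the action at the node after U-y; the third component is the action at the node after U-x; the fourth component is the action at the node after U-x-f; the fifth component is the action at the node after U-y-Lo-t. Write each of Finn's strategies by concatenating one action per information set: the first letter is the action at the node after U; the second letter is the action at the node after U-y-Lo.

Eve has 32 pure strategies: U/Hi/h/L/M, U/Hi/h/L/C, U/Hi/h/R/M, U/Hi/h/R/C, U/Hi/f/L/M, U/Hi/f/L/C, U/Hi/f/R/M, U/Hi/f/R/C, U/Lo/h/L/M, U/Lo/h/L/C, U/Lo/h/R/M, U/Lo/h/R/C, U/Lo/f/L/M, U/Lo/f/L/C, U/Lo/f/R/M, U/Lo/f/R/C, W/Hi/h/L/M, W/Hi/h/L/C, W/Hi/h/R/M, W/Hi/h/R/C, W/Hi/f/L/M, W/Hi/f/L/C, W/Hi/f/R/M, W/Hi/f/R/C, W/Lo/h/L/M, W/Lo/h/L/C, W/Lo/h/R/M, W/Lo/h/R/C, W/Lo/f/L/M, W/Lo/f/L/C, W/Lo/f/R/M, W/Lo/f/R/C. Columns: yt, yq, xt, xq.
{U/Hi/h/L/M, U/Hi/h/L/C, U/Hi/h/R/M, U/Hi/h/R/C} → row (3,8) (3,8) (4,8) (4,8)
{U/Hi/f/L/M, U/Hi/f/L/C} → row (3,8) (3,8) (5,6) (5,6)
{U/Hi/f/R/M, U/Hi/f/R/C} → row (3,8) (3,8) (4,4) (4,4)
{U/Lo/h/L/M, U/Lo/h/R/M} → row (0,6) (2,3) (4,8) (4,8)
{U/Lo/h/L/C, U/Lo/h/R/C} → row (6,6) (2,3) (4,8) (4,8)
{U/Lo/f/L/M} → row (0,6) (2,3) (5,6) (5,6)
{U/Lo/f/L/C} → row (6,6) (2,3) (5,6) (5,6)
{U/Lo/f/R/M} → row (0,6) (2,3) (4,4) (4,4)
{U/Lo/f/R/C} → row (6,6) (2,3) (4,4) (4,4)
{W/Hi/h/L/M, W/Hi/h/L/C, W/Hi/h/R/M, W/Hi/h/R/C, W/Hi/f/L/M, W/Hi/f/L/C, W/Hi/f/R/M, W/Hi/f/R/C, W/Lo/h/L/M, W/Lo/h/L/C, W/Lo/h/R/M, W/Lo/h/R/C, W/Lo/f/L/M, W/Lo/f/L/C, W/Lo/f/R/M, W/Lo/f/R/C} → row (6,6) (6,6) (6,6) (6,6)
That's 10 distinct rows out of 32 strategies.

10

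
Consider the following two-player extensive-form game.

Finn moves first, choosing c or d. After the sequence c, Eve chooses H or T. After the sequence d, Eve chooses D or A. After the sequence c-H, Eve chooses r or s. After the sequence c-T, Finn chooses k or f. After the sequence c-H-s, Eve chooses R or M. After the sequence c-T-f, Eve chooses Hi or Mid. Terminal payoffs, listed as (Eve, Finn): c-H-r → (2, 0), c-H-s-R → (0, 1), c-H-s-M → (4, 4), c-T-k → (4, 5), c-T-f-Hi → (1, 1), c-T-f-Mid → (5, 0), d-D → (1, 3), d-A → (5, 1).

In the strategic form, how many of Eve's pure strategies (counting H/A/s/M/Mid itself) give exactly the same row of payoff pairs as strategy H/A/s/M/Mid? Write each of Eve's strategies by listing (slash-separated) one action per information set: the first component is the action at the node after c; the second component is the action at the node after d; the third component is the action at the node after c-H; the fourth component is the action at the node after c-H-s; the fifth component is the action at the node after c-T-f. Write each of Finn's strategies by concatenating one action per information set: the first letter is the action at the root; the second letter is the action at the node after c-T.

Row for H/A/s/M/Mid (columns ck, cf, dk, df): (4,4) (4,4) (5,1) (5,1).
Under H/A/s/M/Mid, Eve's choice at the node after c-T-f can never be reached regardless of what Finn does, so varying those choices leaves every outcome unchanged.
Holding the reachable choices fixed and varying the unreachable one freely already gives 2 equivalent strategies.
No other strategy reproduces this row, so those 2 are the full class: H/A/s/M/Hi, H/A/s/M/Mid.

2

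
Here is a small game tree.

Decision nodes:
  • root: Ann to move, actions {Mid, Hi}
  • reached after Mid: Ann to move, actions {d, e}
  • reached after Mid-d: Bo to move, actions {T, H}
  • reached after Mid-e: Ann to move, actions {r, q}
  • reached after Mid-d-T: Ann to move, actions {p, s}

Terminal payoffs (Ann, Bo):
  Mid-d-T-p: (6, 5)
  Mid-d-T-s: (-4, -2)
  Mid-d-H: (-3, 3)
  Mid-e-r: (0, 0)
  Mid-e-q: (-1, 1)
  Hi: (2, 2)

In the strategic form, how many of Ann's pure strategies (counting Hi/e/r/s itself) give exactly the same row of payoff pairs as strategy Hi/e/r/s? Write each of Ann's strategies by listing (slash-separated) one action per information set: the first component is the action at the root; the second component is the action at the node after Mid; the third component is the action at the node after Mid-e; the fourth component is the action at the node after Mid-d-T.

Row for Hi/e/r/s (columns T, H): (2,2) (2,2).
Under Hi/e/r/s, Ann's choice at the node after Mid and at the node after Mid-e and at the node after Mid-d-T can never be reached regardless of what Bo does, so varying those choices leaves every outcome unchanged.
Holding the reachable choices fixed and varying the unreachable ones freely already gives 2 × 2 × 2 = 8 equivalent strategies.
No other strategy reproduces this row, so those 8 are the full class: Hi/d/r/p, Hi/d/r/s, Hi/d/q/p, Hi/d/q/s, Hi/e/r/p, Hi/e/r/s, Hi/e/q/p, Hi/e/q/s.

8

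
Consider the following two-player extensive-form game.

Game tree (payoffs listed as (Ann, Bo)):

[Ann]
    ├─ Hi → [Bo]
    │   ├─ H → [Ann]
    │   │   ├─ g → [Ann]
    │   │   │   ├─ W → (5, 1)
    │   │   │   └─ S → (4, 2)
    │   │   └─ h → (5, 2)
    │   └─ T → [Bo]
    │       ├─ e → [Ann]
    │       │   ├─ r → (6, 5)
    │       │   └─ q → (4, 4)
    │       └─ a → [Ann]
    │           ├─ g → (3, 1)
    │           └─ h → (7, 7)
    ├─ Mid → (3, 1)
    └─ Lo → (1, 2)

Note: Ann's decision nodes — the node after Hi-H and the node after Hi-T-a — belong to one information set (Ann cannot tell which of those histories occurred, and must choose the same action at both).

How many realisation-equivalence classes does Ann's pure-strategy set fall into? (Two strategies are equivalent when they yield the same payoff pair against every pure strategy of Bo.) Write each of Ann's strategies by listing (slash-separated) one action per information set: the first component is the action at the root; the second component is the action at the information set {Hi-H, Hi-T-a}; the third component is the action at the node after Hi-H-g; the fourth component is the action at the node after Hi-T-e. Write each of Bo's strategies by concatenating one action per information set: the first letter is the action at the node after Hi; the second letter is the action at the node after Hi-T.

8

Ann has 24 pure strategies: Hi/g/W/r, Hi/g/W/q, Hi/g/S/r, Hi/g/S/q, Hi/h/W/r, Hi/h/W/q, Hi/h/S/r, Hi/h/S/q, Mid/g/W/r, Mid/g/W/q, Mid/g/S/r, Mid/g/S/q, Mid/h/W/r, Mid/h/W/q, Mid/h/S/r, Mid/h/S/q, Lo/g/W/r, Lo/g/W/q, Lo/g/S/r, Lo/g/S/q, Lo/h/W/r, Lo/h/W/q, Lo/h/S/r, Lo/h/S/q. Columns: He, Ha, Te, Ta.
{Hi/g/W/r} → row (5,1) (5,1) (6,5) (3,1)
{Hi/g/W/q} → row (5,1) (5,1) (4,4) (3,1)
{Hi/g/S/r} → row (4,2) (4,2) (6,5) (3,1)
{Hi/g/S/q} → row (4,2) (4,2) (4,4) (3,1)
{Hi/h/W/r, Hi/h/S/r} → row (5,2) (5,2) (6,5) (7,7)
{Hi/h/W/q, Hi/h/S/q} → row (5,2) (5,2) (4,4) (7,7)
{Mid/g/W/r, Mid/g/W/q, Mid/g/S/r, Mid/g/S/q, Mid/h/W/r, Mid/h/W/q, Mid/h/S/r, Mid/h/S/q} → row (3,1) (3,1) (3,1) (3,1)
{Lo/g/W/r, Lo/g/W/q, Lo/g/S/r, Lo/g/S/q, Lo/h/W/r, Lo/h/W/q, Lo/h/S/r, Lo/h/S/q} → row (1,2) (1,2) (1,2) (1,2)
That's 8 distinct rows out of 24 strategies.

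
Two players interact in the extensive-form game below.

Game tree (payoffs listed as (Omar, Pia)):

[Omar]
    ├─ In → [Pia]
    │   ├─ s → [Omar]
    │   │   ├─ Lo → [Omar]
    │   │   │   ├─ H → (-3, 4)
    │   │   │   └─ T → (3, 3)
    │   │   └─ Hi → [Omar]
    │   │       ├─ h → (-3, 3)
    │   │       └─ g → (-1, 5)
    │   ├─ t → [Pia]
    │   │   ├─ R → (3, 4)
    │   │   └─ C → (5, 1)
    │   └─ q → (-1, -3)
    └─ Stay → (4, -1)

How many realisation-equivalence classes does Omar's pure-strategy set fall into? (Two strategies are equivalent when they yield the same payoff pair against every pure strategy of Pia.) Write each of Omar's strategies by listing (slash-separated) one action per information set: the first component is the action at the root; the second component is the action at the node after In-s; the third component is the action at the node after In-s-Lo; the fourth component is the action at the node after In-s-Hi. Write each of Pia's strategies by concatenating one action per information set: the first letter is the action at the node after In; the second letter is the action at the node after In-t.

5

Omar has 16 pure strategies: In/Lo/H/h, In/Lo/H/g, In/Lo/T/h, In/Lo/T/g, In/Hi/H/h, In/Hi/H/g, In/Hi/T/h, In/Hi/T/g, Stay/Lo/H/h, Stay/Lo/H/g, Stay/Lo/T/h, Stay/Lo/T/g, Stay/Hi/H/h, Stay/Hi/H/g, Stay/Hi/T/h, Stay/Hi/T/g. Columns: sR, sC, tR, tC, qR, qC.
{In/Lo/H/h, In/Lo/H/g} → row (-3,4) (-3,4) (3,4) (5,1) (-1,-3) (-1,-3)
{In/Lo/T/h, In/Lo/T/g} → row (3,3) (3,3) (3,4) (5,1) (-1,-3) (-1,-3)
{In/Hi/H/h, In/Hi/T/h} → row (-3,3) (-3,3) (3,4) (5,1) (-1,-3) (-1,-3)
{In/Hi/H/g, In/Hi/T/g} → row (-1,5) (-1,5) (3,4) (5,1) (-1,-3) (-1,-3)
{Stay/Lo/H/h, Stay/Lo/H/g, Stay/Lo/T/h, Stay/Lo/T/g, Stay/Hi/H/h, Stay/Hi/H/g, Stay/Hi/T/h, Stay/Hi/T/g} → row (4,-1) (4,-1) (4,-1) (4,-1) (4,-1) (4,-1)
That's 5 distinct rows out of 16 strategies.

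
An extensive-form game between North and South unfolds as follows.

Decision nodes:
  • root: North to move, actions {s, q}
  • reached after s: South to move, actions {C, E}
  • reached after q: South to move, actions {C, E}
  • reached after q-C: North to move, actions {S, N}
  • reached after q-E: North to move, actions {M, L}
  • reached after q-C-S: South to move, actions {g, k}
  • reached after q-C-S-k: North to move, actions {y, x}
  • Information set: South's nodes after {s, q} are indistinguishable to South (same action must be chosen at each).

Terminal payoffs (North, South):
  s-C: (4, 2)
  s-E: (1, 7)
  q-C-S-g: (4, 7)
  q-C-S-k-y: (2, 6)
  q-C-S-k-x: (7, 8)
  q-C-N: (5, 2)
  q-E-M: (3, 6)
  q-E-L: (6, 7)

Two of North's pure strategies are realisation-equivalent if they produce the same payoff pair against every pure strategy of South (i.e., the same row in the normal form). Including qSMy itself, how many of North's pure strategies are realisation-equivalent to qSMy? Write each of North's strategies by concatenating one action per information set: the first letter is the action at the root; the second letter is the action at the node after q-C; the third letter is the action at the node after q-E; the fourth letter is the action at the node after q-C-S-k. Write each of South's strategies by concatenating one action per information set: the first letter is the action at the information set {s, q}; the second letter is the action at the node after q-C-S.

1

Row for qSMy (columns Cg, Ck, Eg, Ek): (4,7) (2,6) (3,6) (3,6).
Every one of North's information sets is on the play path for some reply by South when North follows qSMy.
Changing the action at any of them therefore changes at least one column, so only qSMy itself gives this row.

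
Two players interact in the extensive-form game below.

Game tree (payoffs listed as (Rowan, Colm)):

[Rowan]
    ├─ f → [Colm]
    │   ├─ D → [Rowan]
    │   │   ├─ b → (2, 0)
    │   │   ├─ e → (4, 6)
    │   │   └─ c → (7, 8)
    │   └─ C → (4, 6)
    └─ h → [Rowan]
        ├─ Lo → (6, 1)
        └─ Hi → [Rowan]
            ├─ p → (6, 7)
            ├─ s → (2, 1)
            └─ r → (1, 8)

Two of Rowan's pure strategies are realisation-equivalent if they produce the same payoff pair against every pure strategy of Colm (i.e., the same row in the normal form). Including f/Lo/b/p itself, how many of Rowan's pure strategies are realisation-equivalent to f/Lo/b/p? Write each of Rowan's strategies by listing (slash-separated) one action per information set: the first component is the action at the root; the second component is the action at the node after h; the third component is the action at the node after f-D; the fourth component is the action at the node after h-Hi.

Row for f/Lo/b/p (columns D, C): (2,0) (4,6).
Under f/Lo/b/p, Rowan's choice at the node after h and at the node after h-Hi can never be reached regardless of what Colm does, so varying those choices leaves every outcome unchanged.
Holding the reachable choices fixed and varying the unreachable ones freely already gives 2 × 3 = 6 equivalent strategies.
No other strategy reproduces this row, so those 6 are the full class: f/Lo/b/p, f/Lo/b/s, f/Lo/b/r, f/Hi/b/p, f/Hi/b/s, f/Hi/b/r.

6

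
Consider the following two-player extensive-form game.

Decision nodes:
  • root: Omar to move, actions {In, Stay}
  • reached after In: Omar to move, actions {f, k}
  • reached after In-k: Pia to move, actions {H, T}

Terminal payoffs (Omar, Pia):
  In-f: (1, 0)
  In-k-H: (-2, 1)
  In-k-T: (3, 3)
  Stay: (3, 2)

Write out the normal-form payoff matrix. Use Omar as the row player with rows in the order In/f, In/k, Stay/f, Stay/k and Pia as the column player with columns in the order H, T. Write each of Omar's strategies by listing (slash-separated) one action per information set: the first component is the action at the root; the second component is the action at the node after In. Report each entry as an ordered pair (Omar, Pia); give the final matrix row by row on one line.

In/f: (1,0) (1,0) | In/k: (-2,1) (3,3) | Stay/f: (3,2) (3,2) | Stay/k: (3,2) (3,2)

              H        T
  In/f    (1,0)    (1,0)
  In/k   (-2,1)    (3,3)
Stay/f    (3,2)    (3,2)
Stay/k    (3,2)    (3,2)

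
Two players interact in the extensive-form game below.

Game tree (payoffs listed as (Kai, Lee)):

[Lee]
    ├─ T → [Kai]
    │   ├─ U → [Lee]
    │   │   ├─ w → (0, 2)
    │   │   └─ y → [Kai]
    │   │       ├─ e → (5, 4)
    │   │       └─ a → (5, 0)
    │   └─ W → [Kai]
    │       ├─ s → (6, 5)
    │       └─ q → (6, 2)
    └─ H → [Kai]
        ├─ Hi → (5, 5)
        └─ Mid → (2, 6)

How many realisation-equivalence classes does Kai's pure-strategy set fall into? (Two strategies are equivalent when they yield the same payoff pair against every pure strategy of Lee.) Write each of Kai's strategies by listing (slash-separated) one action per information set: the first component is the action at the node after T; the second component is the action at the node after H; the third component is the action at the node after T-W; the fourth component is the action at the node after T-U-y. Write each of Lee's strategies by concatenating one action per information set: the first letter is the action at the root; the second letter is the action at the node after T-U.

Kai has 16 pure strategies: U/Hi/s/e, U/Hi/s/a, U/Hi/q/e, U/Hi/q/a, U/Mid/s/e, U/Mid/s/a, U/Mid/q/e, U/Mid/q/a, W/Hi/s/e, W/Hi/s/a, W/Hi/q/e, W/Hi/q/a, W/Mid/s/e, W/Mid/s/a, W/Mid/q/e, W/Mid/q/a. Columns: Tw, Ty, Hw, Hy.
{U/Hi/s/e, U/Hi/q/e} → row (0,2) (5,4) (5,5) (5,5)
{U/Hi/s/a, U/Hi/q/a} → row (0,2) (5,0) (5,5) (5,5)
{U/Mid/s/e, U/Mid/q/e} → row (0,2) (5,4) (2,6) (2,6)
{U/Mid/s/a, U/Mid/q/a} → row (0,2) (5,0) (2,6) (2,6)
{W/Hi/s/e, W/Hi/s/a} → row (6,5) (6,5) (5,5) (5,5)
{W/Hi/q/e, W/Hi/q/a} → row (6,2) (6,2) (5,5) (5,5)
{W/Mid/s/e, W/Mid/s/a} → row (6,5) (6,5) (2,6) (2,6)
{W/Mid/q/e, W/Mid/q/a} → row (6,2) (6,2) (2,6) (2,6)
That's 8 distinct rows out of 16 strategies.

8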